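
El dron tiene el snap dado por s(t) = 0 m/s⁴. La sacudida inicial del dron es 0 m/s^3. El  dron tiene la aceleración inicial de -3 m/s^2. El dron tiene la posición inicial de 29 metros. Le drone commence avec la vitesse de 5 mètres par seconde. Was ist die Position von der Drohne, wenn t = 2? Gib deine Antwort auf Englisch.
We need to integrate our snap equation s(t) = 0 4 times. Finding the antiderivative of s(t) and using j(0) = 0: j(t) = 0. Taking ∫j(t)dt and applying a(0) = -3, we find a(t) = -3. Finding the antiderivative of a(t) and using v(0) = 5: v(t) = 5 - 3·t. Finding the integral of v(t) and using x(0) = 29: x(t) = -3·t^2/2 + 5·t + 29. We have position x(t) = -3·t^2/2 + 5·t + 29. Substituting t = 2: x(2) = 33.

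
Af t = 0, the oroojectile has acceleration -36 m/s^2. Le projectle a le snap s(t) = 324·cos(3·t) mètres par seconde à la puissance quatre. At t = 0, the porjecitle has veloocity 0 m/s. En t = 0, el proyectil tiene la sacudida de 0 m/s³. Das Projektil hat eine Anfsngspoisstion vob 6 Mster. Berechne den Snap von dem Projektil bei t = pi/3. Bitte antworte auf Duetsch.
Wir haben den Snap s(t) = 324·cos(3·t). Durch Einsetzen von t = pi/3: s(pi/3) = -324.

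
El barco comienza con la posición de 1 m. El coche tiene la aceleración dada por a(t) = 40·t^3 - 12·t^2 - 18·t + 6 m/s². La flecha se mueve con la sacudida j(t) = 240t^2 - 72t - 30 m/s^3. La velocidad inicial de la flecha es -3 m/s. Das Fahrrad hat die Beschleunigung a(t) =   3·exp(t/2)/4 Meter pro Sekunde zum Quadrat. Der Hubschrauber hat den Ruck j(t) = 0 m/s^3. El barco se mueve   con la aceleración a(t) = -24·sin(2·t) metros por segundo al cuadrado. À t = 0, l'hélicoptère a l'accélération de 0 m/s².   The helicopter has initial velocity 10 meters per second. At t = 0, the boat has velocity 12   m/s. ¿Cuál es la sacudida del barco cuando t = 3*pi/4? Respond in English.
We must differentiate our acceleration equation a(t) = -24·sin(2·t) 1 time. Taking d/dt of a(t), we find j(t) = -48·cos(2·t). We have jerk j(t) = -48·cos(2·t). Substituting t = 3*pi/4: j(3*pi/4) = 0.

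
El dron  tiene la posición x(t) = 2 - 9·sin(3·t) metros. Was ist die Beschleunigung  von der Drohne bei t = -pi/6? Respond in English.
We must differentiate our position equation x(t) = 2 - 9·sin(3·t) 2 times. Differentiating position, we get velocity: v(t) = -27·cos(3·t). The derivative of velocity gives acceleration: a(t) = 81·sin(3·t). From the given acceleration equation a(t) = 81·sin(3·t), we substitute t = -pi/6 to get a = -81.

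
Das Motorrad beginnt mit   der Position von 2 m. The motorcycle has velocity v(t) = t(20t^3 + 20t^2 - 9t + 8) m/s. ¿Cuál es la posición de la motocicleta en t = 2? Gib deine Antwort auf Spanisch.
Para resolver esto, necesitamos tomar 1 integral de nuestra ecuación de la velocidad v(t) = t·(20·t^3 + 20·t^2 - 9·t + 8). La antiderivada de la velocidad, con x(0) = 2, da la posición: x(t) = 4·t^5 + 5·t^4 - 3·t^3 + 4·t^2 + 2. De la ecuación de la posición x(t) = 4·t^5 + 5·t^4 - 3·t^3 + 4·t^2 + 2, sustituimos t = 2 para obtener x = 202.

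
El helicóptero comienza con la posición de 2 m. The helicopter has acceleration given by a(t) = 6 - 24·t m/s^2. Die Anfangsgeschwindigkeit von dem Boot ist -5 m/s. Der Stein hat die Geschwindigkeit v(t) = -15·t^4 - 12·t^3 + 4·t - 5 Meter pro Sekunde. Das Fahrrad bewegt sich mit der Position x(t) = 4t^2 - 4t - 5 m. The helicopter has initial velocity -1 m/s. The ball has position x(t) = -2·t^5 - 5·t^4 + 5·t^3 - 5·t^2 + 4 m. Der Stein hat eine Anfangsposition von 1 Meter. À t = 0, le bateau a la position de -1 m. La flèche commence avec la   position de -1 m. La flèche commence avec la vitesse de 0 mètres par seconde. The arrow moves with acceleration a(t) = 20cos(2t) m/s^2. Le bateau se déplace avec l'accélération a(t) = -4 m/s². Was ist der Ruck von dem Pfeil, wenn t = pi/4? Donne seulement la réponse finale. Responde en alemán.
j(pi/4) = -40.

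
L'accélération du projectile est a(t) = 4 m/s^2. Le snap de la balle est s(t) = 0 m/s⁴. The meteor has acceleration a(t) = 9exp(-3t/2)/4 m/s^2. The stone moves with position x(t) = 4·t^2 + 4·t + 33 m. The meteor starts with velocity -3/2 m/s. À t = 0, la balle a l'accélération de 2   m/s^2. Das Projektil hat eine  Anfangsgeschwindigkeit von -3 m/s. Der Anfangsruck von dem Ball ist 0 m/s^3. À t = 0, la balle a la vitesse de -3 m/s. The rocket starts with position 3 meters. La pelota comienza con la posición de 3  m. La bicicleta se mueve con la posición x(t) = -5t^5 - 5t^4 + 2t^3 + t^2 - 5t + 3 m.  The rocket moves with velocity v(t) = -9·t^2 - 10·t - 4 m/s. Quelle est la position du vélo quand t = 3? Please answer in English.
From the given position equation x(t) = -5·t^5 - 5·t^4 + 2·t^3 + t^2 - 5·t + 3, we substitute t = 3 to get x = -1569.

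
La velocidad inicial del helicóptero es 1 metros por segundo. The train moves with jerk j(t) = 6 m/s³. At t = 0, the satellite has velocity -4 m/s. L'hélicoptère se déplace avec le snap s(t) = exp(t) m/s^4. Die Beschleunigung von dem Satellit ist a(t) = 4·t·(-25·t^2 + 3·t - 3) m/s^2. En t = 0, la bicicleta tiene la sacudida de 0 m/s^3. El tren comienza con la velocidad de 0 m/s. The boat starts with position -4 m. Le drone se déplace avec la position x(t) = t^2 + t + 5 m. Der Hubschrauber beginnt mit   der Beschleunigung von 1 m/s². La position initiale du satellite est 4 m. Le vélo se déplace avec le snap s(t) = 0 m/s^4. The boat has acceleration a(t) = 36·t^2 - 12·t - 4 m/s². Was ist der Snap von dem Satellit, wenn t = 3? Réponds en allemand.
Ausgehend von der Beschleunigung a(t) = 4·t·(-25·t^2 + 3·t - 3), nehmen wir 2 Ableitungen. Die Ableitung von der Beschleunigung ergibt den Ruck: j(t) = -100·t^2 + 4·t·(3 - 50·t) + 12·t - 12. Durch Ableiten von dem Ruck erhalten wir den Snap: s(t) = 24 - 600·t. Aus der Gleichung für den Snap s(t) = 24 - 600·t, setzen wir t = 3 ein und erhalten s = -1776.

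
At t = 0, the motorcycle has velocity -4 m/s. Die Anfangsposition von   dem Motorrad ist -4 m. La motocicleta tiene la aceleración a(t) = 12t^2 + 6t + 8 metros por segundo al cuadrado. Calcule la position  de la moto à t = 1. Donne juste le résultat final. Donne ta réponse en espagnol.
En t = 1, x = -2.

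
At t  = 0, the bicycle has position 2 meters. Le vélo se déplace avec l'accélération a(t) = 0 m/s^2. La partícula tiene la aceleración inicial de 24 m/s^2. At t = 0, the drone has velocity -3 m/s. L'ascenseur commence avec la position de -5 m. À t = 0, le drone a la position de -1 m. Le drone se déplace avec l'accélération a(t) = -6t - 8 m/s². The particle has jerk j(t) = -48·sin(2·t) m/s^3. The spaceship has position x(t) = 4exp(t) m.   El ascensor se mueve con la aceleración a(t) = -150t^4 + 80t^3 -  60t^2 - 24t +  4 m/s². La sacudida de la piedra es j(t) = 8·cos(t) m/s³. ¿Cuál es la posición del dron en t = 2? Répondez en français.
Nous devons intégrer notre équation de l'accélération a(t) = -6·t - 8 2 fois. L'intégrale de l'accélération est la vitesse. En utilisant v(0) = -3, nous obtenons v(t) = -3·t^2 - 8·t - 3. En intégrant la vitesse et en utilisant la condition initiale x(0) = -1, nous obtenons x(t) = -t^3 - 4·t^2 - 3·t - 1. Nous avons la position x(t) = -t^3 - 4·t^2 - 3·t - 1. En substituant t = 2: x(2) = -31.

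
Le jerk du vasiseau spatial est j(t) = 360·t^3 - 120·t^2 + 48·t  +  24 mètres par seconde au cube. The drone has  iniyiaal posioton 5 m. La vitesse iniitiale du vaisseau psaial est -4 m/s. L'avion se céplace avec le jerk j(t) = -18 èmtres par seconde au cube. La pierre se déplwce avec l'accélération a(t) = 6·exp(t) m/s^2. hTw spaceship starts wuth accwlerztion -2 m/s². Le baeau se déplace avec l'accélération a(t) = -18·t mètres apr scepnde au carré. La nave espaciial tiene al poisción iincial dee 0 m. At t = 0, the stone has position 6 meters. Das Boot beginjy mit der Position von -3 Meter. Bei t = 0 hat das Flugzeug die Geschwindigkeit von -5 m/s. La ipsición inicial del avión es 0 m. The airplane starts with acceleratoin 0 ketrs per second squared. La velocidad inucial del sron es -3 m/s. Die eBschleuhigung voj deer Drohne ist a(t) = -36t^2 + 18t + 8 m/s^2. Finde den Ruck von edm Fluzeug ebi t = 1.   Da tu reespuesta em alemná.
Wir haben den Ruck j(t) = -18. Durch Einsetzen von t = 1: j(1) = -18.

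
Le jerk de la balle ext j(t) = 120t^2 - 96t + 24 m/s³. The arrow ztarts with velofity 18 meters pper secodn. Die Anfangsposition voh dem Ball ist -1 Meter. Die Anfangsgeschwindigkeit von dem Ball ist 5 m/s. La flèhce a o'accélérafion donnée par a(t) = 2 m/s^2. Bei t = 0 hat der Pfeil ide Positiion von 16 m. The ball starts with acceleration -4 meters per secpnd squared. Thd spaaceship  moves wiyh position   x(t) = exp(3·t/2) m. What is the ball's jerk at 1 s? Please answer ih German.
Aus der Gleichung für den Ruck j(t) = 120·t^2 - 96·t + 24, setzen wir t = 1 ein und erhalten j = 48.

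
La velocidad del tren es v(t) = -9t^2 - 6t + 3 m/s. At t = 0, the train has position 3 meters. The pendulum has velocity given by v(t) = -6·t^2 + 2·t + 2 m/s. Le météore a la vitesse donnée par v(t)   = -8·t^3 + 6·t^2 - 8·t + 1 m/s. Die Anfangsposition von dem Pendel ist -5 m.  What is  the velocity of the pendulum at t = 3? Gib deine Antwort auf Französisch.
Nous avons la vitesse v(t) = -6·t^2 + 2·t + 2. En substituant t = 3: v(3) = -46.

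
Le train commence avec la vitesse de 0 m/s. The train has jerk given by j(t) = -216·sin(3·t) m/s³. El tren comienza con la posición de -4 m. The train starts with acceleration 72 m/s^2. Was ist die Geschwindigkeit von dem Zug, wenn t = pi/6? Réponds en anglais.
To find the answer, we compute 2 integrals of j(t) = -216·sin(3·t). The antiderivative of jerk, with a(0) = 72, gives acceleration: a(t) = 72·cos(3·t). Integrating acceleration and using the initial condition v(0) = 0, we get v(t) = 24·sin(3·t). We have velocity v(t) = 24·sin(3·t). Substituting t = pi/6: v(pi/6) = 24.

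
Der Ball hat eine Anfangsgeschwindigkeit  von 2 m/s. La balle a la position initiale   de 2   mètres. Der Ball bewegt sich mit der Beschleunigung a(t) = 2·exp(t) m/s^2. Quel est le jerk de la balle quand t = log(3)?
Pour résoudre ceci, nous devons prendre 1 dérivée de notre équation de l'accélération a(t) = 2·exp(t). En dérivant l'accélération, nous obtenons le jerk: j(t) = 2·exp(t). En utilisant j(t) = 2·exp(t) et en substituant t = log(3), nous trouvons j = 6.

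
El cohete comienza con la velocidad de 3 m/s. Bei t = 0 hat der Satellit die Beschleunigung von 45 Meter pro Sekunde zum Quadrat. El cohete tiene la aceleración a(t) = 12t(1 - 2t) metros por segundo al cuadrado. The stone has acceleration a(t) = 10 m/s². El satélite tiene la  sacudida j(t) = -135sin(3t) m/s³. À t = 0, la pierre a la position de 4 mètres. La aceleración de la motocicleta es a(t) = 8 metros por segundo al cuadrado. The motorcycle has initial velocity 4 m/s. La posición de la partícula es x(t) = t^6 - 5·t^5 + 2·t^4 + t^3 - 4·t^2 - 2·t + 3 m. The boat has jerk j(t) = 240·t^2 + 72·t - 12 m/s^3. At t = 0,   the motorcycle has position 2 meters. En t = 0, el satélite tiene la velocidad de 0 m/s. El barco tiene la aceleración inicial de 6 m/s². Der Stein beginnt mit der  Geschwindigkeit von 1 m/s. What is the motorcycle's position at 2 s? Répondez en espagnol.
Partiendo de la aceleración a(t) = 8, tomamos 2 antiderivadas. La integral de la aceleración, con v(0) = 4, da la velocidad: v(t) = 8·t + 4. La integral de la velocidad es la posición. Usando x(0) = 2, obtenemos x(t) = 4·t^2 + 4·t + 2. Tenemos la posición x(t) = 4·t^2 + 4·t + 2. Sustituyendo t = 2: x(2) = 26.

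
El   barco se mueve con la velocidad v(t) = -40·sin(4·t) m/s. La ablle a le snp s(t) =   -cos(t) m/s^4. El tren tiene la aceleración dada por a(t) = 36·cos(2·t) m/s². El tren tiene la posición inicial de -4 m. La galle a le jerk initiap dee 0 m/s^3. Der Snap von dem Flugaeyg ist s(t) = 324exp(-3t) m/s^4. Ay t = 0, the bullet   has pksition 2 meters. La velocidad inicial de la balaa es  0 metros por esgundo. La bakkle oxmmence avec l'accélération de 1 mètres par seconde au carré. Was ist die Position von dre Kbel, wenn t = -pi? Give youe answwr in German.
Ausgehend von dem Snap s(t) = -cos(t), nehmen wir 4 Integrale. Das Integral von dem Snap ist der Ruck. Mit j(0) = 0 erhalten wir j(t) = -sin(t). Mit ∫j(t)dt und Anwendung von a(0) = 1, finden wir a(t) = cos(t). Mit ∫a(t)dt und Anwendung von v(0) = 0, finden wir v(t) = sin(t). Durch Integration von der Geschwindigkeit und Verwendung der Anfangsbedingung x(0) = 2, erhalten wir x(t) = 3 - cos(t). Mit x(t) = 3 - cos(t) und Einsetzen von t = -pi, finden wir x = 4.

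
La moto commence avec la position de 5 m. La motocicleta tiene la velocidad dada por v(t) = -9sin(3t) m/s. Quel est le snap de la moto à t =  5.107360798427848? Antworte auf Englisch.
We must differentiate our velocity equation v(t) = -9·sin(3·t) 3 times. Taking d/dt of v(t), we find a(t) = -27·cos(3·t). Taking d/dt of a(t), we find j(t) = 81·sin(3·t). The derivative of jerk gives snap: s(t) = 243·cos(3·t). Using s(t) = 243·cos(3·t) and substituting t = 5.107360798427848, we find s = -225.131542568848.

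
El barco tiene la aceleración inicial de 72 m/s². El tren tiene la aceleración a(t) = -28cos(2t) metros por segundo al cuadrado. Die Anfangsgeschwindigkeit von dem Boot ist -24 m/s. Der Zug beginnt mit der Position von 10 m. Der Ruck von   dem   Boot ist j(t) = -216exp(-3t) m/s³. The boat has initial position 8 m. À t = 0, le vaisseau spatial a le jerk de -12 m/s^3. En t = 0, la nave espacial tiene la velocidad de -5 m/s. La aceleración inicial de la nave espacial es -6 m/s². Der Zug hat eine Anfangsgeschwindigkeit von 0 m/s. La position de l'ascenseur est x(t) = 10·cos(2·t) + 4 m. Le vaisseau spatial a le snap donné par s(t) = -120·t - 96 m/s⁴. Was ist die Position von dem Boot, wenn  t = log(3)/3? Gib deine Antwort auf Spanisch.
Necesitamos integrar nuestra ecuación de la sacudida j(t) = -216·exp(-3·t) 3 veces. Integrando la sacudida y usando la condición inicial a(0) = 72, obtenemos a(t) = 72·exp(-3·t). La integral de la aceleración, con v(0) = -24, da la velocidad: v(t) = -24·exp(-3·t). La antiderivada de la velocidad, con x(0) = 8, da la posición: x(t) = 8·exp(-3·t). Tenemos la posición x(t) = 8·exp(-3·t). Sustituyendo t = log(3)/3: x(log(3)/3) = 8/3.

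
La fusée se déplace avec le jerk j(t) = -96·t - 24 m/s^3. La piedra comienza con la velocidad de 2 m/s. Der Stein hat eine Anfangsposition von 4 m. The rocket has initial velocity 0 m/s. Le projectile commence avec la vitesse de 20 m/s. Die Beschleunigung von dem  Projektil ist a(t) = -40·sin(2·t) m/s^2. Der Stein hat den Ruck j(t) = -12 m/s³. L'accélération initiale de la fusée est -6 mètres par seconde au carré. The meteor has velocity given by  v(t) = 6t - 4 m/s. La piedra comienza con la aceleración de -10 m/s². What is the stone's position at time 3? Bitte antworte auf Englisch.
To find the answer, we compute 3 antiderivatives of j(t) = -12. Integrating jerk and using the initial condition a(0) = -10, we get a(t) = -12·t - 10. Integrating acceleration and using the initial condition v(0) = 2, we get v(t) = -6·t^2 - 10·t + 2. Taking ∫v(t)dt and applying x(0) = 4, we find x(t) = -2·t^3 - 5·t^2 + 2·t + 4. From the given position equation x(t) = -2·t^3 - 5·t^2 + 2·t + 4, we substitute t = 3 to get x = -89.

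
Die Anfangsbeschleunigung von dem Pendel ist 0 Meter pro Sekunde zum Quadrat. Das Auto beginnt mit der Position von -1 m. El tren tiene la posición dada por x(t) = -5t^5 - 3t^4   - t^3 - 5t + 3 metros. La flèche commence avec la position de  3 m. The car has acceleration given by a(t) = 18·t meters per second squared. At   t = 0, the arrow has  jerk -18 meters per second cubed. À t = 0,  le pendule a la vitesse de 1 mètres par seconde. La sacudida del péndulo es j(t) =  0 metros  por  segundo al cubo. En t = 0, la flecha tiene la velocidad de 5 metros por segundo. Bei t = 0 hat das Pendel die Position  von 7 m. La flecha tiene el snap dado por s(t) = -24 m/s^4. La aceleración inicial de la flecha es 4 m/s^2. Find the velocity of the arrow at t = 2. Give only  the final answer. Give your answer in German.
Die Antwort ist -55.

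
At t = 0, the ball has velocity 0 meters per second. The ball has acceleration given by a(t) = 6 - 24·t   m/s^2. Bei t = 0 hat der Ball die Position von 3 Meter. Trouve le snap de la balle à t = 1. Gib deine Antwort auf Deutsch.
Um dies zu lösen, müssen wir 2 Ableitungen unserer Gleichung für die Beschleunigung a(t) = 6 - 24·t nehmen. Mit d/dt von a(t) finden wir j(t) = -24. Mit d/dt von j(t) finden wir s(t) = 0. Mit s(t) = 0 und Einsetzen von t = 1, finden wir s = 0.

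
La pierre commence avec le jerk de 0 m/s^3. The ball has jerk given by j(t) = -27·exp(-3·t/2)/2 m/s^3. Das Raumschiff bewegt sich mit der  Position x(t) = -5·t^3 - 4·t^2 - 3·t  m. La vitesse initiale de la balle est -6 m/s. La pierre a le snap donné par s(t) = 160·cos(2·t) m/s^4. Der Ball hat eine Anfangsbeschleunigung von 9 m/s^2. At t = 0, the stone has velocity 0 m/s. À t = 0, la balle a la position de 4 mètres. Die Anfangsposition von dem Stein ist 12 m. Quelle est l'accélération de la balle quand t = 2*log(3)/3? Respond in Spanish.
Debemos encontrar la antiderivada de nuestra ecuación de la sacudida j(t) = -27·exp(-3·t/2)/2 1 vez. La antiderivada de la sacudida, con a(0) = 9, da la aceleración: a(t) = 9·exp(-3·t/2). Tenemos la aceleración a(t) = 9·exp(-3·t/2). Sustituyendo t = 2*log(3)/3: a(2*log(3)/3) = 3.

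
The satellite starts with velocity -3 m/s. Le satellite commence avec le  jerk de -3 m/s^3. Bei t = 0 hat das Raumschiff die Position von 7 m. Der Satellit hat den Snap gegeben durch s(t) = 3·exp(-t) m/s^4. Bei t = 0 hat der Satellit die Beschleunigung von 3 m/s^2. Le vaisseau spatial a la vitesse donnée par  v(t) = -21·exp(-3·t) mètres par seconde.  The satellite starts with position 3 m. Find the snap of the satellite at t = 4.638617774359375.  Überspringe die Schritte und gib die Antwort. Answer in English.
The answer is 0.0290131679244787.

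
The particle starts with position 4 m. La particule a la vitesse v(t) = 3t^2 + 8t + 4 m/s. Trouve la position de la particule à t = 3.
En partant de la vitesse v(t) = 3·t^2 + 8·t + 4, nous prenons 1 intégrale. La primitive de la vitesse, avec x(0) = 4, donne la position: x(t) = t^3 + 4·t^2 + 4·t + 4. De l'équation de la position x(t) = t^3 + 4·t^2 + 4·t + 4, nous substituons t = 3 pour obtenir x = 79.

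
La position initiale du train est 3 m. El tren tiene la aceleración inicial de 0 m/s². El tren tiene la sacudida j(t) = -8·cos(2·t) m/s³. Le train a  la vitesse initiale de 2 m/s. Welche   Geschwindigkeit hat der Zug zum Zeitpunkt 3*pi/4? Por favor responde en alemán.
Um dies zu lösen, müssen wir 2 Stammfunktionen unserer Gleichung für den Ruck j(t) = -8·cos(2·t) finden. Die Stammfunktion von dem Ruck ist die Beschleunigung. Mit a(0) = 0 erhalten wir a(t) = -4·sin(2·t). Das Integral von der Beschleunigung, mit v(0) = 2, ergibt die Geschwindigkeit: v(t) = 2·cos(2·t). Mit v(t) = 2·cos(2·t) und Einsetzen von t = 3*pi/4, finden wir v = 0.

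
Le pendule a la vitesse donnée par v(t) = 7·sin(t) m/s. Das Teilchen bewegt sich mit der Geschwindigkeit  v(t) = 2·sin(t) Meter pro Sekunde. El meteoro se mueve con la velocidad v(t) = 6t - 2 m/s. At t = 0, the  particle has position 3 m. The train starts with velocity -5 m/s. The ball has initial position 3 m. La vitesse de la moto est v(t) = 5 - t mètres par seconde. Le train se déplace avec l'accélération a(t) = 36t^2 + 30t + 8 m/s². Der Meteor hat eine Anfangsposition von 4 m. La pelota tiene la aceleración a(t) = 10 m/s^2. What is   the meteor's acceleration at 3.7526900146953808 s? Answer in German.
Ausgehend von der Geschwindigkeit v(t) = 6·t - 2, nehmen wir 1 Ableitung. Die Ableitung von der Geschwindigkeit ergibt die Beschleunigung: a(t) = 6. Mit a(t) = 6 und Einsetzen von t = 3.7526900146953808, finden wir a = 6.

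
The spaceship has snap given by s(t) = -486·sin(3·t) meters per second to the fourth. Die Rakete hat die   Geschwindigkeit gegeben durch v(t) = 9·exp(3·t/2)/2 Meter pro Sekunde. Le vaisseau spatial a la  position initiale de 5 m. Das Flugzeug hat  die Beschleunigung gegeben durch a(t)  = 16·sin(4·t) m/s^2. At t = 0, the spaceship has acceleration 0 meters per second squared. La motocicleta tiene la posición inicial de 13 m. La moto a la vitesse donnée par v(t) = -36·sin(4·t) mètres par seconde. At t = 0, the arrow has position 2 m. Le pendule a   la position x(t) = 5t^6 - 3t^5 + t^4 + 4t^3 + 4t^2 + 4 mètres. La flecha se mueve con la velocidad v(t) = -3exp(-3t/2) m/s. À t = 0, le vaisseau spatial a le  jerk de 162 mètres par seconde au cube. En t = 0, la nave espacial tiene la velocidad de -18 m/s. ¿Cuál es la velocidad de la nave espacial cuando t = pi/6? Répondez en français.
Nous devons intégrer notre équation du snap s(t) = -486·sin(3·t) 3 fois. La primitive du snap est le jerk. En utilisant j(0) = 162, nous obtenons j(t) = 162·cos(3·t). En intégrant le jerk et en utilisant la condition initiale a(0) = 0, nous obtenons a(t) = 54·sin(3·t). En intégrant l'accélération et en utilisant la condition initiale v(0) = -18, nous obtenons v(t) = -18·cos(3·t). De l'équation de la vitesse v(t) = -18·cos(3·t), nous substituons t = pi/6 pour obtenir v = 0.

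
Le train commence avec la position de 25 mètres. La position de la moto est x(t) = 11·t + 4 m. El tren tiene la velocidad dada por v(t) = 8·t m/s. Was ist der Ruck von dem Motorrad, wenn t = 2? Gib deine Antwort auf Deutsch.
Ausgehend von der Position x(t) = 11·t + 4, nehmen wir 3 Ableitungen. Die Ableitung von der Position ergibt die Geschwindigkeit: v(t) = 11. Die Ableitung von der Geschwindigkeit ergibt die Beschleunigung: a(t) = 0. Die Ableitung von der Beschleunigung ergibt den Ruck: j(t) = 0. Aus der Gleichung für den Ruck j(t) = 0, setzen wir t = 2 ein und erhalten j = 0.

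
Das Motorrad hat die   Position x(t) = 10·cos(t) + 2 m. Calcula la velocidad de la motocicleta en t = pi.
Para resolver esto, necesitamos tomar 1 derivada de nuestra ecuación de la posición x(t) = 10·cos(t) + 2. La derivada de la posición da la velocidad: v(t) = -10·sin(t). De la ecuación de la velocidad v(t) = -10·sin(t), sustituimos t = pi para obtener v = 0.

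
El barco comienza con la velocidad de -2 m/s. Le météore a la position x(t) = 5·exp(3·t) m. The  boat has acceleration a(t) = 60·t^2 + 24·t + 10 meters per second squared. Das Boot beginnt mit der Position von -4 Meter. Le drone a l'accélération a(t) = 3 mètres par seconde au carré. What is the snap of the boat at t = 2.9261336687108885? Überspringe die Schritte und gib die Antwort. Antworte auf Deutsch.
Bei t = 2.9261336687108885, s = 120.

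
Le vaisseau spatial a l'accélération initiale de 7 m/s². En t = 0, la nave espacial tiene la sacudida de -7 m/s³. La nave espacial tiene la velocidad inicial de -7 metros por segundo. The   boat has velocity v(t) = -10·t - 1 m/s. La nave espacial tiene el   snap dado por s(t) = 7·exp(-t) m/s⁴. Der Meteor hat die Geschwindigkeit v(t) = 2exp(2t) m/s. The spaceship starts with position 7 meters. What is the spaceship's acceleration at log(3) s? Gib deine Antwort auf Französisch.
Nous devons trouver l'intégrale de notre équation du snap s(t) = 7·exp(-t) 2 fois. L'intégrale du snap est le jerk. En utilisant j(0) = -7, nous obtenons j(t) = -7·exp(-t). En intégrant le jerk et en utilisant la condition initiale a(0) = 7, nous obtenons a(t) = 7·exp(-t). Nous avons l'accélération a(t) = 7·exp(-t). En substituant t = log(3): a(log(3)) = 7/3.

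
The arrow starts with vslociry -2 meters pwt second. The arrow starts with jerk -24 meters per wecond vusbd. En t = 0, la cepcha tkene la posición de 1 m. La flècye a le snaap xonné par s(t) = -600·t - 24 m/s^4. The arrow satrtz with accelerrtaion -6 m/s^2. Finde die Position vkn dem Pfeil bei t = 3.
Wir müssen unsere Gleichung für den Snap s(t) = -600·t - 24 4-mal integrieren. Durch Integration von dem Snap und Verwendung der Anfangsbedingung j(0) = -24, erhalten wir j(t) = -300·t^2 - 24·t - 24. Mit ∫j(t)dt und Anwendung von a(0) = -6, finden wir a(t) = -100·t^3 - 12·t^2 - 24·t - 6. Mit ∫a(t)dt und Anwendung von v(0) = -2, finden wir v(t) = -25·t^4 - 4·t^3 - 12·t^2 - 6·t - 2. Mit ∫v(t)dt und Anwendung von x(0) = 1, finden wir x(t) = -5·t^5 - t^4 - 4·t^3 - 3·t^2 - 2·t + 1. Aus der Gleichung für die Position x(t) = -5·t^5 - t^4 - 4·t^3 - 3·t^2 - 2·t + 1, setzen wir t = 3 ein und erhalten x = -1436.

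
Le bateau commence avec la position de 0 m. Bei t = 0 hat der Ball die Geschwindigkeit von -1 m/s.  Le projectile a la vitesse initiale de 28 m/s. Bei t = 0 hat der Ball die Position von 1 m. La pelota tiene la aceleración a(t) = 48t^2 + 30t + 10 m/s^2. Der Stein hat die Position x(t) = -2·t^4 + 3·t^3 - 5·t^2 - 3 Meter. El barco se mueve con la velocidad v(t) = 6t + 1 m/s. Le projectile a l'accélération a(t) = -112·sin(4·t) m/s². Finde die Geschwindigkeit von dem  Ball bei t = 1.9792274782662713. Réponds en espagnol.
Para resolver esto, necesitamos tomar 1 antiderivada de nuestra ecuación de la aceleración a(t) = 48·t^2 + 30·t + 10. Tomando ∫a(t)dt y aplicando v(0) = -1, encontramos v(t) = 16·t^3 + 15·t^2 + 10·t - 1. Tenemos la velocidad v(t) = 16·t^3 + 15·t^2 + 10·t - 1. Sustituyendo t = 1.9792274782662713: v(1.9792274782662713) = 201.605352133220.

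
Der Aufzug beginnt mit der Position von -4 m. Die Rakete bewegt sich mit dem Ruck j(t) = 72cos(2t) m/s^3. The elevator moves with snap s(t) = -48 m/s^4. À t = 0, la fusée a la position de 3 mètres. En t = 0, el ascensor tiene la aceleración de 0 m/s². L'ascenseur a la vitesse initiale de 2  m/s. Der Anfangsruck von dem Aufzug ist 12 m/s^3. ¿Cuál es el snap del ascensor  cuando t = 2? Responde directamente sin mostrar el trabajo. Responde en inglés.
s(2) = -48.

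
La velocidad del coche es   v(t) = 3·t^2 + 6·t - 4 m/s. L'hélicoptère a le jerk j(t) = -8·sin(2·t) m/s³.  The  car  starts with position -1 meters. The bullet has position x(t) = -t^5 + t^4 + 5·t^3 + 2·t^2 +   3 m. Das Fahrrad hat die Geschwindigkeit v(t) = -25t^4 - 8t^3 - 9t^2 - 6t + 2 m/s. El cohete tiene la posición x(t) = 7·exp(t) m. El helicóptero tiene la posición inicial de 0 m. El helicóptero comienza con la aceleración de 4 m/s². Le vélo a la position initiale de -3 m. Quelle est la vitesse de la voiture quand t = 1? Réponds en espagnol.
Usando v(t) = 3·t^2 + 6·t - 4 y sustituyendo t = 1, encontramos v = 5.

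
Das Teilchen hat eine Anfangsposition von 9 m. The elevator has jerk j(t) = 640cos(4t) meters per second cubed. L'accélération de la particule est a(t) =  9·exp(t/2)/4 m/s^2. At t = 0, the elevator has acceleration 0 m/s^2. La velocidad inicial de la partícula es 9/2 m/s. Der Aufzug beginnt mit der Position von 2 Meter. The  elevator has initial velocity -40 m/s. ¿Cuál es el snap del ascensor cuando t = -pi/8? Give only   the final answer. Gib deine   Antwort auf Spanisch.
El snap en t = -pi/8 es s = 2560.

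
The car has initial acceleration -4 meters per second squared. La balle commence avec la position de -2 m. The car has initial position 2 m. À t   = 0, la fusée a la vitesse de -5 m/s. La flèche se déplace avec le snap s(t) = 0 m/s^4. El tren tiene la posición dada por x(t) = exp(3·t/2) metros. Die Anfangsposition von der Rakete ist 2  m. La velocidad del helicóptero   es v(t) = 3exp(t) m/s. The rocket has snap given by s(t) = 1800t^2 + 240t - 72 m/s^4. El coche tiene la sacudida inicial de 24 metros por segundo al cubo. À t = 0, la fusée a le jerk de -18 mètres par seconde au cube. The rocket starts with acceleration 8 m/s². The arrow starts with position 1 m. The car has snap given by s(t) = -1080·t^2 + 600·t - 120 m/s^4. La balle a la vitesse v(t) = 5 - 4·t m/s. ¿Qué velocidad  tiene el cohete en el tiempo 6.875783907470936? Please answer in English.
We must find the antiderivative of our snap equation s(t) = 1800·t^2 + 240·t - 72 3 times. The antiderivative of snap is jerk. Using j(0) = -18, we get j(t) = 600·t^3 + 120·t^2 - 72·t - 18. The antiderivative of jerk, with a(0) = 8, gives acceleration: a(t) = 150·t^4 + 40·t^3 - 36·t^2 - 18·t + 8. The antiderivative of acceleration is velocity. Using v(0) = -5, we get v(t) = 30·t^5 + 10·t^4 - 12·t^3 - 9·t^2 + 8·t - 5. Using v(t) = 30·t^5 + 10·t^4 - 12·t^3 - 9·t^2 + 8·t - 5 and substituting t = 6.875783907470936, we find v = 479107.713548032.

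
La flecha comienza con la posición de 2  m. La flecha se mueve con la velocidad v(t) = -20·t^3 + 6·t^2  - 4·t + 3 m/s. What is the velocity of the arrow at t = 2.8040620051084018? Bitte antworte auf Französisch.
De l'équation de la vitesse v(t) = -20·t^3 + 6·t^2 - 4·t + 3, nous substituons t = 2.8040620051084018 pour obtenir v = -401.993206173687.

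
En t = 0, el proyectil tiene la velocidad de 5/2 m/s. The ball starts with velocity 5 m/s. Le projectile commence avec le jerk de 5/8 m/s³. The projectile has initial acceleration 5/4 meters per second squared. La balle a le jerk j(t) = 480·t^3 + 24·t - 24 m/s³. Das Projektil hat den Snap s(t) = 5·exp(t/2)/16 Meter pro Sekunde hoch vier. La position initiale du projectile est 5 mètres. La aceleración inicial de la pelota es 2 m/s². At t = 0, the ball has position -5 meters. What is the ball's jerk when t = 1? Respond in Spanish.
Usando j(t) = 480·t^3 + 24·t - 24 y sustituyendo t = 1, encontramos j = 480.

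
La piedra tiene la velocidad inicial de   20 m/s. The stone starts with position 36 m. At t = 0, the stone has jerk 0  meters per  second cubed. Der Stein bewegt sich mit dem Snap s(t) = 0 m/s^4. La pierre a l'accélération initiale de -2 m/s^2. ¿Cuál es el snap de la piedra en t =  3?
Tenemos el snap s(t) = 0. Sustituyendo t = 3: s(3) = 0.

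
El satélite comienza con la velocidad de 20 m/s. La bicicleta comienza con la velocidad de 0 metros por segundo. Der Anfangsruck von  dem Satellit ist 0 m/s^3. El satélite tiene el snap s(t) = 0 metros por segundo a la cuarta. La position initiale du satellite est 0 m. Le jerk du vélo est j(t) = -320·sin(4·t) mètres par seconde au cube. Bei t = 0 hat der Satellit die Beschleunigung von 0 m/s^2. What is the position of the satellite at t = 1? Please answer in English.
Starting from snap s(t) = 0, we take 4 antiderivatives. Taking ∫s(t)dt and applying j(0) = 0, we find j(t) = 0. Finding the integral of j(t) and using a(0) = 0: a(t) = 0. The integral of acceleration is velocity. Using v(0) = 20, we get v(t) = 20. The integral of velocity, with x(0) = 0, gives position: x(t) = 20·t. We have position x(t) = 20·t. Substituting t = 1: x(1) = 20.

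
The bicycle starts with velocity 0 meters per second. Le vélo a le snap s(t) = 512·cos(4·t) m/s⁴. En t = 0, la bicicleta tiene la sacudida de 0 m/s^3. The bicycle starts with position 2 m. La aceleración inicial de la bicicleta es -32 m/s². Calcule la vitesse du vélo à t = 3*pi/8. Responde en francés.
Nous devons trouver l'intégrale de notre équation du snap s(t) = 512·cos(4·t) 3 fois. En intégrant le snap et en utilisant la condition initiale j(0) = 0, nous obtenons j(t) = 128·sin(4·t). L'intégrale du jerk, avec a(0) = -32, donne l'accélération: a(t) = -32·cos(4·t). En intégrant l'accélération et en utilisant la condition initiale v(0) = 0, nous obtenons v(t) = -8·sin(4·t). De l'équation de la vitesse v(t) = -8·sin(4·t), nous substituons t = 3*pi/8 pour obtenir v = 8.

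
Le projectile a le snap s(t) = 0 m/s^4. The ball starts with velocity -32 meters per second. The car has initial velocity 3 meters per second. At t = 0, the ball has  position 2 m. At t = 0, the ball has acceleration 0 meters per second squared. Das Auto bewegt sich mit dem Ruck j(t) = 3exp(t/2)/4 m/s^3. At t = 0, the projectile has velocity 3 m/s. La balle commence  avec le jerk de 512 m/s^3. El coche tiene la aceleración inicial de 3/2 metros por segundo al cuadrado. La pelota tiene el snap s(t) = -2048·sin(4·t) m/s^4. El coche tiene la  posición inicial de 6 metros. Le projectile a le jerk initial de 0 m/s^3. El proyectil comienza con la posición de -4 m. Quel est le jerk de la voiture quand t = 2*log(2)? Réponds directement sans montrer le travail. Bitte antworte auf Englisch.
The jerk at t = 2*log(2) is j = 3/2.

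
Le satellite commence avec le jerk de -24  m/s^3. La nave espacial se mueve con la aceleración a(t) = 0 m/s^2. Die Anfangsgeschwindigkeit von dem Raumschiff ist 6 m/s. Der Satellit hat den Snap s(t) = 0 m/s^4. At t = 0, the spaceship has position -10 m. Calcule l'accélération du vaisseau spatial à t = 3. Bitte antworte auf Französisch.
En utilisant a(t) = 0 et en substituant t = 3, nous trouvons a = 0.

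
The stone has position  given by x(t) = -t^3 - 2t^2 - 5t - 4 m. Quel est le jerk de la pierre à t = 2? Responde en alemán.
Wir müssen unsere Gleichung für die Position x(t) = -t^3 - 2·t^2 - 5·t - 4 3-mal ableiten. Mit d/dt von x(t) finden wir v(t) = -3·t^2 - 4·t - 5. Die Ableitung von der Geschwindigkeit ergibt die Beschleunigung: a(t) = -6·t - 4. Mit d/dt von a(t) finden wir j(t) = -6. Aus der Gleichung für den Ruck j(t) = -6, setzen wir t = 2 ein und erhalten j = -6.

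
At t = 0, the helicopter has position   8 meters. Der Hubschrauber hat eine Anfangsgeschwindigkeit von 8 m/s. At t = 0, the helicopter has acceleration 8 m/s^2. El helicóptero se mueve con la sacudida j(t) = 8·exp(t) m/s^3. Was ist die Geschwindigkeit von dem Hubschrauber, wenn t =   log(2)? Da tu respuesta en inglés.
Starting from jerk j(t) = 8·exp(t), we take 2 antiderivatives. Integrating jerk and using the initial condition a(0) = 8, we get a(t) = 8·exp(t). The integral of acceleration is velocity. Using v(0) = 8, we get v(t) = 8·exp(t). From the given velocity equation v(t) = 8·exp(t), we substitute t = log(2) to get v = 16.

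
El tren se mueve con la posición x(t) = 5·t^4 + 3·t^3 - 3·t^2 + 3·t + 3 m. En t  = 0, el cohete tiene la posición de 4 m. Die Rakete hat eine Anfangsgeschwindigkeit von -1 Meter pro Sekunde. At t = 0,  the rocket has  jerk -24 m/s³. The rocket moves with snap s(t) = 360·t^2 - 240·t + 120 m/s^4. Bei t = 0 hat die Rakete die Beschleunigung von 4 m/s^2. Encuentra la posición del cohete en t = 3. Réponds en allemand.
Wir müssen das Integral unserer Gleichung für den Snap s(t) = 360·t^2 - 240·t + 120 4-mal finden. Durch Integration von dem Snap und Verwendung der Anfangsbedingung j(0) = -24, erhalten wir j(t) = 120·t^3 - 120·t^2 + 120·t - 24. Durch Integration von dem Ruck und Verwendung der Anfangsbedingung a(0) = 4, erhalten wir a(t) = 30·t^4 - 40·t^3 + 60·t^2 - 24·t + 4. Mit ∫a(t)dt und Anwendung von v(0) = -1, finden wir v(t) = 6·t^5 - 10·t^4 + 20·t^3 - 12·t^2 + 4·t - 1. Die Stammfunktion von der Geschwindigkeit, mit x(0) = 4, ergibt die Position: x(t) = t^6 - 2·t^5 + 5·t^4 - 4·t^3 + 2·t^2 - t + 4. Aus der Gleichung für die Position x(t) = t^6 - 2·t^5 + 5·t^4 - 4·t^3 + 2·t^2 - t + 4, setzen wir t = 3 ein und erhalten x = 559.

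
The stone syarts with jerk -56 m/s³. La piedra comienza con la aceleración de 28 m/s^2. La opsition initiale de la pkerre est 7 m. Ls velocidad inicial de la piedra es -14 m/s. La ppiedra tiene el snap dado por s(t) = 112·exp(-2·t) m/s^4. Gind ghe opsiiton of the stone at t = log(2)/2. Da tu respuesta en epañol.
Partiendo del snap s(t) = 112·exp(-2·t), tomamos 4 integrales. Integrando el snap y usando la condición inicial j(0) = -56, obtenemos j(t) = -56·exp(-2·t). La antiderivada de la sacudida es la aceleración. Usando a(0) = 28, obtenemos a(t) = 28·exp(-2·t). Integrando la aceleración y usando la condición inicial v(0) = -14, obtenemos v(t) = -14·exp(-2·t). La integral de la velocidad, con x(0) = 7, da la posición: x(t) = 7·exp(-2·t). Usando x(t) = 7·exp(-2·t) y sustituyendo t = log(2)/2, encontramos x = 7/2.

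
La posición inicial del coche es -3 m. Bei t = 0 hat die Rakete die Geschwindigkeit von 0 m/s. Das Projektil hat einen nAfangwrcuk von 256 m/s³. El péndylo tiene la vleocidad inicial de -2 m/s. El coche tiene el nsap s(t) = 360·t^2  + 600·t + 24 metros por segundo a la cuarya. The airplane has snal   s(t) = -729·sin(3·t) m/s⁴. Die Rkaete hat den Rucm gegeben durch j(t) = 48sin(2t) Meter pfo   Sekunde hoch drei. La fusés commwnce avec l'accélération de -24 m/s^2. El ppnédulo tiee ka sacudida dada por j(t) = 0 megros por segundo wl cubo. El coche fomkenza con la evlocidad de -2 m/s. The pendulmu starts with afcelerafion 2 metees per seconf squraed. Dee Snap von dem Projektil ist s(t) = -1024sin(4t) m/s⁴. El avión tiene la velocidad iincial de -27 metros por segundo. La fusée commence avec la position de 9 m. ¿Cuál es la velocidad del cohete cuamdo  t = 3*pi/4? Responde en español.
Debemos encontrar la antiderivada de nuestra ecuación de la sacudida j(t) = 48·sin(2·t) 2 veces. La antiderivada de la sacudida, con a(0) = -24, da la aceleración: a(t) = -24·cos(2·t). Tomando ∫a(t)dt y aplicando v(0) = 0, encontramos v(t) = -12·sin(2·t). Tenemos la velocidad v(t) = -12·sin(2·t). Sustituyendo t = 3*pi/4: v(3*pi/4) = 12.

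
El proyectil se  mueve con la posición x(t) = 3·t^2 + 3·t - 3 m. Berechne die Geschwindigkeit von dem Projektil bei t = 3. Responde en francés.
En partant de la position x(t) = 3·t^2 + 3·t - 3, nous prenons 1 dérivée. La dérivée de la position donne la vitesse: v(t) = 6·t + 3. En utilisant v(t) = 6·t + 3 et en substituant t = 3, nous trouvons v = 21.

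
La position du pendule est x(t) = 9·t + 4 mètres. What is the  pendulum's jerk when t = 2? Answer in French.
Pour résoudre ceci, nous devons prendre 3 dérivées de notre équation de la position x(t) = 9·t + 4. En prenant d/dt de x(t), nous trouvons v(t) = 9. En dérivant la vitesse, nous obtenons l'accélération: a(t) = 0. En prenant d/dt de a(t), nous trouvons j(t) = 0. En utilisant j(t) = 0 et en substituant t = 2, nous trouvons j = 0.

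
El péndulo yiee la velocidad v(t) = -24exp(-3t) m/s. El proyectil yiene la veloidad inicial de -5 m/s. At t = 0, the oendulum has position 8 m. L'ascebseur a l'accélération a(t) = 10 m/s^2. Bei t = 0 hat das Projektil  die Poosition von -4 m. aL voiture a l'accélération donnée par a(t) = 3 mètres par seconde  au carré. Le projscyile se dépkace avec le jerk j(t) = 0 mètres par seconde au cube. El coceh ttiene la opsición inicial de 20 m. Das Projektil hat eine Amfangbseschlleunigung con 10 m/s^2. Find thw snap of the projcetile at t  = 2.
To solve this, we need to take 1 derivative of our jerk equation j(t) = 0. The derivative of jerk gives snap: s(t) = 0. From the given snap equation s(t) = 0, we substitute t = 2 to get s = 0.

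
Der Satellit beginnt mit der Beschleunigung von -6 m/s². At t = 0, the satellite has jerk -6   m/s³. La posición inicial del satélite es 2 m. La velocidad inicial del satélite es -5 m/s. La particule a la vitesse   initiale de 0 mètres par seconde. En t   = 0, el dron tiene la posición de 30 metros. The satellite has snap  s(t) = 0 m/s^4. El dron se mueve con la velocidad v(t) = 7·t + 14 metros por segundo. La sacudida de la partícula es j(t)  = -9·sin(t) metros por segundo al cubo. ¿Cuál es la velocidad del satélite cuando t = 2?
Debemos encontrar la antiderivada de nuestra ecuación del snap s(t) = 0 3 veces. Integrando el snap y usando la condición inicial j(0) = -6, obtenemos j(t) = -6. Tomando ∫j(t)dt y aplicando a(0) = -6, encontramos a(t) = -6·t - 6. La integral de la aceleración es la velocidad. Usando v(0) = -5, obtenemos v(t) = -3·t^2 - 6·t - 5. Tenemos la velocidad v(t) = -3·t^2 - 6·t - 5. Sustituyendo t = 2: v(2) = -29.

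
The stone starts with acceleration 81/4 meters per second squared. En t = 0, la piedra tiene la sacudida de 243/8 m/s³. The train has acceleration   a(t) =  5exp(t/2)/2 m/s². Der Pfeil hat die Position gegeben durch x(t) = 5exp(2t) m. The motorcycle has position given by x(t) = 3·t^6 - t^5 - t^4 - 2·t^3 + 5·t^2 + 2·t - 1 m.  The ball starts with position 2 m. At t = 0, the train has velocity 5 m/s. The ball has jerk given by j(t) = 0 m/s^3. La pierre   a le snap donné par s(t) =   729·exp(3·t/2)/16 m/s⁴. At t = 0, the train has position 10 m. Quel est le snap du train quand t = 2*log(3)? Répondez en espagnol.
Partiendo de la aceleración a(t) = 5·exp(t/2)/2, tomamos 2 derivadas. Tomando d/dt de a(t), encontramos j(t) = 5·exp(t/2)/4. Derivando la sacudida, obtenemos el snap: s(t) = 5·exp(t/2)/8. Usando s(t) = 5·exp(t/2)/8 y sustituyendo t = 2*log(3), encontramos s = 15/8.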